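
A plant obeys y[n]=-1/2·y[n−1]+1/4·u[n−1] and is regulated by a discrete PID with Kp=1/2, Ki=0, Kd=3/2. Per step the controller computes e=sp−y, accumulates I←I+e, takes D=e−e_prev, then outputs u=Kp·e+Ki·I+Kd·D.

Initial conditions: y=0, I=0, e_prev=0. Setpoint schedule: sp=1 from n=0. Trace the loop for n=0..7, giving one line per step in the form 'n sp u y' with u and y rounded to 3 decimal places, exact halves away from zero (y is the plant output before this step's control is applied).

0 1 2.000 0.000
1 1 -0.500 0.500
2 1 2.000 -0.375
3 1 -1.438 0.688
4 1 2.938 -0.703
5 1 -2.727 1.086
6 1 4.578 -1.225
7 1 -4.851 1.757

(exact arithmetic carried between steps; '≈' marks a value shown rounded to 6 d.p. or computed from one; I and e_prev carry over from the previous line; the table rounds u and y to 3 d.p., halves away from zero)
n=0: y=0, sp=1, e=sp−y=1; I=1, D=e−e_prev=1; u=1/2·1+0·1+3/2·1=2; next y=-1/2·0+1/4·2=0.5
n=1: y=0.5, sp=1, e=sp−y=0.5; I=1.5, D=e−e_prev=-0.5; u=1/2·0.5+0·1.5+3/2·(-0.5)=-0.5; next y=-1/2·0.5+1/4·(-0.5)=-0.375
n=2: y=-0.375, sp=1, e=sp−y=1.375; I=2.875, D=e−e_prev=0.875; u=1/2·1.375+0·2.875+3/2·0.875=2; next y=-1/2·(-0.375)+1/4·2=0.6875
n=3: y=0.6875, sp=1, e=sp−y=0.3125; I=3.1875, D=e−e_prev=-1.0625; u=1/2·0.3125+0·3.1875+3/2·(-1.0625)=-1.4375; next y=-1/2·0.6875+1/4·(-1.4375)=-0.703125
n=4: y=-0.703125, sp=1, e=sp−y=1.703125; I=4.890625, D=e−e_prev=1.390625; u=1/2·1.703125+0·4.890625+3/2·1.390625=2.9375; next y=-1/2·(-0.703125)+1/4·2.9375≈1.085938
n=5: y≈1.085938, sp=1, e=sp−y≈-0.085938; I≈4.804688, D=e−e_prev≈-1.789063; u=1/2·(-0.085938)+0·4.804688+3/2·(-1.789063)≈-2.726563; next y=-1/2·1.085938+1/4·(-2.726563)≈-1.224609
n=6: y≈-1.224609, sp=1, e=sp−y≈2.224609; I≈7.029297, D=e−e_prev≈2.310547; u=1/2·2.224609+0·7.029297+3/2·2.310547≈4.578125; next y=-1/2·(-1.224609)+1/4·4.578125≈1.756836
n=7: y≈1.756836, sp=1, e=sp−y≈-0.756836; I≈6.272461, D=e−e_prev≈-2.981445; u=1/2·(-0.756836)+0·6.272461+3/2·(-2.981445)≈-4.850586; next y=-1/2·1.756836+1/4·(-4.850586)≈-2.091064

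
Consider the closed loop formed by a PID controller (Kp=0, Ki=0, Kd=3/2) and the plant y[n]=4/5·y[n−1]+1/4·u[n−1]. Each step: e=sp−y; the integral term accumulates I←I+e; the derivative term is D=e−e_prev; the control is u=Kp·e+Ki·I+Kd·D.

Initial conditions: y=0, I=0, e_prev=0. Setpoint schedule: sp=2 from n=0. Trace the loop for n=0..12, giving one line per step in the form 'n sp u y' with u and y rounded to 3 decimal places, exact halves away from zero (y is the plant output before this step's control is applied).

(exact arithmetic carried between steps; '≈' marks a value shown rounded to 6 d.p. or computed from one; I and e_prev carry over from the previous line; the table rounds u and y to 3 d.p., halves away from zero)
n=0: y=0, sp=2, e=sp−y=2; I=2, D=e−e_prev=2; u=0·2+0·2+3/2·2=3; next y=4/5·0+1/4·3=0.75
n=1: y=0.75, sp=2, e=sp−y=1.25; I=3.25, D=e−e_prev=-0.75; u=0·1.25+0·3.25+3/2·(-0.75)=-1.125; next y=4/5·0.75+1/4·(-1.125)=0.31875
n=2: y=0.31875, sp=2, e=sp−y=1.68125; I=4.93125, D=e−e_prev=0.43125; u=0·1.68125+0·4.93125+3/2·0.43125=0.646875; next y=4/5·0.31875+1/4·0.646875≈0.416719
n=3: y≈0.416719, sp=2, e=sp−y≈1.583281; I≈6.514531, D=e−e_prev≈-0.097969; u=0·1.583281+0·6.514531+3/2·(-0.097969)≈-0.146953; next y=4/5·0.416719+1/4·(-0.146953)≈0.296637
n=4: y≈0.296637, sp=2, e=sp−y≈1.703363; I≈8.217895, D=e−e_prev≈0.120082; u=0·1.703363+0·8.217895+3/2·0.120082≈0.180123; next y=4/5·0.296637+1/4·0.180123≈0.282340
n=5: y≈0.282340, sp=2, e=sp−y≈1.717660; I≈9.935554, D=e−e_prev≈0.014297; u=0·1.717660+0·9.935554+3/2·0.014297≈0.021445; next y=4/5·0.282340+1/4·0.021445≈0.231233
n=6: y≈0.231233, sp=2, e=sp−y≈1.768767; I≈11.704321, D=e−e_prev≈0.051107; u=0·1.768767+0·11.704321+3/2·0.051107≈0.076660; next y=4/5·0.231233+1/4·0.076660≈0.204152
n=7: y≈0.204152, sp=2, e=sp−y≈1.795848; I≈13.500169, D=e−e_prev≈0.027082; u=0·1.795848+0·13.500169+3/2·0.027082≈0.040622; next y=4/5·0.204152+1/4·0.040622≈0.173477
n=8: y≈0.173477, sp=2, e=sp−y≈1.826523; I≈15.326692, D=e−e_prev≈0.030675; u=0·1.826523+0·15.326692+3/2·0.030675≈0.046012; next y=4/5·0.173477+1/4·0.046012≈0.150285
n=9: y≈0.150285, sp=2, e=sp−y≈1.849715; I≈17.176408, D=e−e_prev≈0.023192; u=0·1.849715+0·17.176408+3/2·0.023192≈0.034789; next y=4/5·0.150285+1/4·0.034789≈0.128925
n=10: y≈0.128925, sp=2, e=sp−y≈1.871075; I≈19.047483, D=e−e_prev≈0.021360; u=0·1.871075+0·19.047483+3/2·0.021360≈0.032040; next y=4/5·0.128925+1/4·0.032040≈0.111150
n=11: y≈0.111150, sp=2, e=sp−y≈1.888850; I≈20.936333, D=e−e_prev≈0.017775; u=0·1.888850+0·20.936333+3/2·0.017775≈0.026663; next y=4/5·0.111150+1/4·0.026663≈0.095585
n=12: y≈0.095585, sp=2, e=sp−y≈1.904415; I≈22.840748, D=e−e_prev≈0.015564; u=0·1.904415+0·22.840748+3/2·0.015564≈0.023346; next y=4/5·0.095585+1/4·0.023346≈0.082305

0 2 3.000 0.000
1 2 -1.125 0.750
2 2 0.647 0.319
3 2 -0.147 0.417
4 2 0.180 0.297
5 2 0.021 0.282
6 2 0.077 0.231
7 2 0.041 0.204
8 2 0.046 0.173
9 2 0.035 0.150
10 2 0.032 0.129
11 2 0.027 0.111
12 2 0.023 0.096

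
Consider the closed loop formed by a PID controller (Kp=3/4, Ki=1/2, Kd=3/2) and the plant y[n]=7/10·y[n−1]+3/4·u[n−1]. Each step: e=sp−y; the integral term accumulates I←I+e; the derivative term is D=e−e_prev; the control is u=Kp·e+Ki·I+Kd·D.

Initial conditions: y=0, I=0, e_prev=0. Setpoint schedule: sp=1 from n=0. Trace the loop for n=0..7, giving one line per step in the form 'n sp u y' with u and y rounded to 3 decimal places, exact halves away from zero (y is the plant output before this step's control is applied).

(exact arithmetic carried between steps; '≈' marks a value shown rounded to 6 d.p. or computed from one; I and e_prev carry over from the previous line; the table rounds u and y to 3 d.p., halves away from zero)
n=0: y=0, sp=1, e=sp−y=1; I=1, D=e−e_prev=1; u=3/4·1+1/2·1+3/2·1=2.75; next y=7/10·0+3/4·2.75=2.0625
n=1: y=2.0625, sp=1, e=sp−y=-1.0625; I=-0.0625, D=e−e_prev=-2.0625; u=3/4·(-1.0625)+1/2·(-0.0625)+3/2·(-2.0625)=-3.921875; next y=7/10·2.0625+3/4·(-3.921875)≈-1.497656
n=2: y≈-1.497656, sp=1, e=sp−y≈2.497656; I≈2.435156, D=e−e_prev≈3.560156; u=3/4·2.497656+1/2·2.435156+3/2·3.560156≈8.431055; next y=7/10·(-1.497656)+3/4·8.431055≈5.274932
n=3: y≈5.274932, sp=1, e=sp−y≈-4.274932; I≈-1.839775, D=e−e_prev≈-6.772588; u=3/4·(-4.274932)+1/2·(-1.839775)+3/2·(-6.772588)≈-14.284968; next y=7/10·5.274932+3/4·(-14.284968)≈-7.021274
n=4: y≈-7.021274, sp=1, e=sp−y≈8.021274; I≈6.181499, D=e−e_prev≈12.296206; u=3/4·8.021274+1/2·6.181499+3/2·12.296206≈27.551013; next y=7/10·(-7.021274)+3/4·27.551013≈15.748368
n=5: y≈15.748368, sp=1, e=sp−y≈-14.748368; I≈-8.566870, D=e−e_prev≈-22.769642; u=3/4·(-14.748368)+1/2·(-8.566870)+3/2·(-22.769642)≈-49.499174; next y=7/10·15.748368+3/4·(-49.499174)≈-26.100523
n=6: y≈-26.100523, sp=1, e=sp−y≈27.100523; I≈18.533653, D=e−e_prev≈41.848891; u=3/4·27.100523+1/2·18.533653+3/2·41.848891≈92.365556; next y=7/10·(-26.100523)+3/4·92.365556≈51.003801
n=7: y≈51.003801, sp=1, e=sp−y≈-50.003801; I≈-31.470147, D=e−e_prev≈-77.104324; u=3/4·(-50.003801)+1/2·(-31.470147)+3/2·(-77.104324)≈-168.894410; next y=7/10·51.003801+3/4·(-168.894410)≈-90.968147

0 1 2.750 0.000
1 1 -3.922 2.063
2 1 8.431 -1.498
3 1 -14.285 5.275
4 1 27.551 -7.021
5 1 -49.499 15.748
6 1 92.366 -26.101
7 1 -168.894 51.004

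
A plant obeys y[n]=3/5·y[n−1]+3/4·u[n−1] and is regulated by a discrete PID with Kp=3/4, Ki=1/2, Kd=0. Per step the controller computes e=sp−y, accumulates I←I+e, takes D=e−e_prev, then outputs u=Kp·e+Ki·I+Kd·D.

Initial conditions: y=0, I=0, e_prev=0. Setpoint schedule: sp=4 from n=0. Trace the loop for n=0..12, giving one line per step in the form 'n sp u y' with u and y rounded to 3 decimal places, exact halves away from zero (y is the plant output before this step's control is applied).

(exact arithmetic carried between steps; '≈' marks a value shown rounded to 6 d.p. or computed from one; I and e_prev carry over from the previous line; the table rounds u and y to 3 d.p., halves away from zero)
n=0: y=0, sp=4, e=sp−y=4; I=4, D=e−e_prev=4; u=3/4·4+1/2·4+0·4=5; next y=3/5·0+3/4·5=3.75
n=1: y=3.75, sp=4, e=sp−y=0.25; I=4.25, D=e−e_prev=-3.75; u=3/4·0.25+1/2·4.25+0·(-3.75)=2.3125; next y=3/5·3.75+3/4·2.3125=3.984375
n=2: y=3.984375, sp=4, e=sp−y=0.015625; I=4.265625, D=e−e_prev=-0.234375; u=3/4·0.015625+1/2·4.265625+0·(-0.234375)≈2.144531; next y=3/5·3.984375+3/4·2.144531≈3.999023
n=3: y≈3.999023, sp=4, e=sp−y≈0.000977; I≈4.266602, D=e−e_prev≈-0.014648; u=3/4·0.000977+1/2·4.266602+0·(-0.014648)≈2.134033; next y=3/5·3.999023+3/4·2.134033≈3.999939
n=4: y≈3.999939, sp=4, e=sp−y≈0.000061; I≈4.266663, D=e−e_prev≈-0.000916; u=3/4·0.000061+1/2·4.266663+0·(-0.000916)≈2.133377; next y=3/5·3.999939+3/4·2.133377≈3.999996
n=5: y≈3.999996, sp=4, e=sp−y≈0.000004; I≈4.266666, D=e−e_prev≈-0.000057; u=3/4·0.000004+1/2·4.266666+0·(-0.000057)≈2.133336; next y=3/5·3.999996+3/4·2.133336≈4.000000
n=6: y≈4.000000, sp=4, e=sp−y≈0.000000; I≈4.266667, D=e−e_prev≈-0.000004; u=3/4·0.000000+1/2·4.266667+0·(-0.000004)≈2.133334; next y=3/5·4.000000+3/4·2.133334≈4.000000
n=7: y≈4.000000, sp=4, e=sp−y≈0.000000; I≈4.266667, D=e−e_prev≈0.000000; u=3/4·0.000000+1/2·4.266667+0·0.000000≈2.133333; next y=3/5·4.000000+3/4·2.133333≈4.000000
n=8: y≈4.000000, sp=4, e=sp−y≈0.000000; I≈4.266667, D=e−e_prev≈0.000000; u=3/4·0.000000+1/2·4.266667+0·0.000000≈2.133333; next y=3/5·4.000000+3/4·2.133333≈4.000000
n=9: y≈4.000000, sp=4, e=sp−y≈0.000000; I≈4.266667, D=e−e_prev≈0.000000; u=3/4·0.000000+1/2·4.266667+0·0.000000≈2.133333; next y=3/5·4.000000+3/4·2.133333≈4.000000
n=10: y≈4.000000, sp=4, e=sp−y≈0.000000; I≈4.266667, D=e−e_prev≈0.000000; u=3/4·0.000000+1/2·4.266667+0·0.000000≈2.133333; next y=3/5·4.000000+3/4·2.133333≈4.000000
n=11: y≈4.000000, sp=4, e=sp−y≈0.000000; I≈4.266667, D=e−e_prev≈0.000000; u=3/4·0.000000+1/2·4.266667+0·0.000000≈2.133333; next y=3/5·4.000000+3/4·2.133333≈4.000000
n=12: y≈4.000000, sp=4, e=sp−y≈0.000000; I≈4.266667, D=e−e_prev≈0.000000; u=3/4·0.000000+1/2·4.266667+0·0.000000≈2.133333; next y=3/5·4.000000+3/4·2.133333≈4.000000

0 4 5.000 0.000
1 4 2.313 3.750
2 4 2.145 3.984
3 4 2.134 3.999
4 4 2.133 4.000
5 4 2.133 4.000
6 4 2.133 4.000
7 4 2.133 4.000
8 4 2.133 4.000
9 4 2.133 4.000
10 4 2.133 4.000
11 4 2.133 4.000
12 4 2.133 4.000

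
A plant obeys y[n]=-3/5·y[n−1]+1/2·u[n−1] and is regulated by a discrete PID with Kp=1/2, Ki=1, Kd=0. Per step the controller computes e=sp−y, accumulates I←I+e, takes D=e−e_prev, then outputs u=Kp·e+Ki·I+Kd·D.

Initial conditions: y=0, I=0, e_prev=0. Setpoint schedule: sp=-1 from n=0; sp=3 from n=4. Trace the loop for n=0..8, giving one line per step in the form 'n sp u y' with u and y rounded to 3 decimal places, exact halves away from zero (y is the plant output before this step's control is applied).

0 -1 -1.500 0.000
1 -1 -1.375 -0.750
2 -1 -2.394 -0.238
3 -1 -1.931 -1.054
4 3 3.041 -0.333
5 3 3.294 1.720
6 3 6.232 0.615
7 3 5.419 2.747
8 3 8.201 1.061

(exact arithmetic carried between steps; '≈' marks a value shown rounded to 6 d.p. or computed from one; I and e_prev carry over from the previous line; the table rounds u and y to 3 d.p., halves away from zero)
n=0: y=0, sp=-1, e=sp−y=-1; I=-1, D=e−e_prev=-1; u=1/2·(-1)+1·(-1)+0·(-1)=-1.5; next y=-3/5·0+1/2·(-1.5)=-0.75
n=1: y=-0.75, sp=-1, e=sp−y=-0.25; I=-1.25, D=e−e_prev=0.75; u=1/2·(-0.25)+1·(-1.25)+0·0.75=-1.375; next y=-3/5·(-0.75)+1/2·(-1.375)=-0.2375
n=2: y=-0.2375, sp=-1, e=sp−y=-0.7625; I=-2.0125, D=e−e_prev=-0.5125; u=1/2·(-0.7625)+1·(-2.0125)+0·(-0.5125)=-2.39375; next y=-3/5·(-0.2375)+1/2·(-2.39375)=-1.054375
n=3: y=-1.054375, sp=-1, e=sp−y=0.054375; I=-1.958125, D=e−e_prev=0.816875; u=1/2·0.054375+1·(-1.958125)+0·0.816875≈-1.930938; next y=-3/5·(-1.054375)+1/2·(-1.930938)≈-0.332844
n=4: y≈-0.332844, sp=3, e=sp−y≈3.332844; I≈1.374719, D=e−e_prev≈3.278469; u=1/2·3.332844+1·1.374719+0·3.278469≈3.041141; next y=-3/5·(-0.332844)+1/2·3.041141≈1.720277
n=5: y≈1.720277, sp=3, e=sp−y≈1.279723; I≈2.654442, D=e−e_prev≈-2.053120; u=1/2·1.279723+1·2.654442+0·(-2.053120)≈3.294304; next y=-3/5·1.720277+1/2·3.294304≈0.614986
n=6: y≈0.614986, sp=3, e=sp−y≈2.385014; I≈5.039456, D=e−e_prev≈1.105291; u=1/2·2.385014+1·5.039456+0·1.105291≈6.231963; next y=-3/5·0.614986+1/2·6.231963≈2.746990
n=7: y≈2.746990, sp=3, e=sp−y≈0.253010; I≈5.292466, D=e−e_prev≈-2.132004; u=1/2·0.253010+1·5.292466+0·(-2.132004)≈5.418971; next y=-3/5·2.746990+1/2·5.418971≈1.061292
n=8: y≈1.061292, sp=3, e=sp−y≈1.938708; I≈7.231175, D=e−e_prev≈1.685698; u=1/2·1.938708+1·7.231175+0·1.685698≈8.200529; next y=-3/5·1.061292+1/2·8.200529≈3.463489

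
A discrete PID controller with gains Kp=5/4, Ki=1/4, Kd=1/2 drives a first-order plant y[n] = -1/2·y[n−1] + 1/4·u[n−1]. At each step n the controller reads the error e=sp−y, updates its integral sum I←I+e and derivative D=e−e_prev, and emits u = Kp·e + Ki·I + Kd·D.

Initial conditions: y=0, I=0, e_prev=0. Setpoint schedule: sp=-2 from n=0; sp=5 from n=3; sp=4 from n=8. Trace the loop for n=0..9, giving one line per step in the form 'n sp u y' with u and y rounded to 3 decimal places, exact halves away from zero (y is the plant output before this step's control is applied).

(exact arithmetic carried between steps; '≈' marks a value shown rounded to 6 d.p. or computed from one; I and e_prev carry over from the previous line; the table rounds u and y to 3 d.p., halves away from zero)
n=0: y=0, sp=-2, e=sp−y=-2; I=-2, D=e−e_prev=-2; u=5/4·(-2)+1/4·(-2)+1/2·(-2)=-4; next y=-1/2·0+1/4·(-4)=-1
n=1: y=-1, sp=-2, e=sp−y=-1; I=-3, D=e−e_prev=1; u=5/4·(-1)+1/4·(-3)+1/2·1=-1.5; next y=-1/2·(-1)+1/4·(-1.5)=0.125
n=2: y=0.125, sp=-2, e=sp−y=-2.125; I=-5.125, D=e−e_prev=-1.125; u=5/4·(-2.125)+1/4·(-5.125)+1/2·(-1.125)=-4.5; next y=-1/2·0.125+1/4·(-4.5)=-1.1875
n=3: y=-1.1875, sp=5, e=sp−y=6.1875; I=1.0625, D=e−e_prev=8.3125; u=5/4·6.1875+1/4·1.0625+1/2·8.3125=12.15625; next y=-1/2·(-1.1875)+1/4·12.15625≈3.632813
n=4: y≈3.632813, sp=5, e=sp−y≈1.367188; I≈2.429688, D=e−e_prev≈-4.820313; u=5/4·1.367188+1/4·2.429688+1/2·(-4.820313)≈-0.09375; next y=-1/2·3.632813+1/4·(-0.09375)≈-1.839844
n=5: y≈-1.839844, sp=5, e=sp−y≈6.839844; I≈9.269531, D=e−e_prev≈5.472656; u=5/4·6.839844+1/4·9.269531+1/2·5.472656≈13.603516; next y=-1/2·(-1.839844)+1/4·13.603516≈4.320801
n=6: y≈4.320801, sp=5, e=sp−y≈0.679199; I≈9.948730, D=e−e_prev≈-6.160645; u=5/4·0.679199+1/4·9.948730+1/2·(-6.160645)≈0.255859; next y=-1/2·4.320801+1/4·0.255859≈-2.096436
n=7: y≈-2.096436, sp=5, e=sp−y≈7.096436; I≈17.045166, D=e−e_prev≈6.417236; u=5/4·7.096436+1/4·17.045166+1/2·6.417236≈16.340454; next y=-1/2·(-2.096436)+1/4·16.340454≈5.133331
n=8: y≈5.133331, sp=4, e=sp−y≈-1.133331; I≈15.911835, D=e−e_prev≈-8.229767; u=5/4·(-1.133331)+1/4·15.911835+1/2·(-8.229767)≈-1.553589; next y=-1/2·5.133331+1/4·(-1.553589)≈-2.955063
n=9: y≈-2.955063, sp=4, e=sp−y≈6.955063; I≈22.866898, D=e−e_prev≈8.088394; u=5/4·6.955063+1/4·22.866898+1/2·8.088394≈18.454750; next y=-1/2·(-2.955063)+1/4·18.454750≈6.091219

0 -2 -4.000 0.000
1 -2 -1.500 -1.000
2 -2 -4.500 0.125
3 5 12.156 -1.188
4 5 -0.094 3.633
5 5 13.604 -1.840
6 5 0.256 4.321
7 5 16.340 -2.096
8 4 -1.554 5.133
9 4 18.455 -2.955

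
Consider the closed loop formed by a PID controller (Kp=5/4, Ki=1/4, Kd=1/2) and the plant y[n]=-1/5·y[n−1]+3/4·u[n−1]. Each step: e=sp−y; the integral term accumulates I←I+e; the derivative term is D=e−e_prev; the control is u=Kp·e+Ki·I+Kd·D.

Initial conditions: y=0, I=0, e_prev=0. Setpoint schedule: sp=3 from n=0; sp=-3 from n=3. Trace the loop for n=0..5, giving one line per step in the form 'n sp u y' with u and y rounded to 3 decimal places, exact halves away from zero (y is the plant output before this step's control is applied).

(exact arithmetic carried between steps; '≈' marks a value shown rounded to 6 d.p. or computed from one; I and e_prev carry over from the previous line; the table rounds u and y to 3 d.p., halves away from zero)
n=0: y=0, sp=3, e=sp−y=3; I=3, D=e−e_prev=3; u=5/4·3+1/4·3+1/2·3=6; next y=-1/5·0+3/4·6=4.5
n=1: y=4.5, sp=3, e=sp−y=-1.5; I=1.5, D=e−e_prev=-4.5; u=5/4·(-1.5)+1/4·1.5+1/2·(-4.5)=-3.75; next y=-1/5·4.5+3/4·(-3.75)=-3.7125
n=2: y=-3.7125, sp=3, e=sp−y=6.7125; I=8.2125, D=e−e_prev=8.2125; u=5/4·6.7125+1/4·8.2125+1/2·8.2125=14.55; next y=-1/5·(-3.7125)+3/4·14.55=11.655
n=3: y=11.655, sp=-3, e=sp−y=-14.655; I=-6.4425, D=e−e_prev=-21.3675; u=5/4·(-14.655)+1/4·(-6.4425)+1/2·(-21.3675)=-30.613125; next y=-1/5·11.655+3/4·(-30.613125)≈-25.290844
n=4: y≈-25.290844, sp=-3, e=sp−y≈22.290844; I≈15.848344, D=e−e_prev≈36.945844; u=5/4·22.290844+1/4·15.848344+1/2·36.945844≈50.298563; next y=-1/5·(-25.290844)+3/4·50.298563≈42.782091
n=5: y≈42.782091, sp=-3, e=sp−y≈-45.782091; I≈-29.933747, D=e−e_prev≈-68.072934; u=5/4·(-45.782091)+1/4·(-29.933747)+1/2·(-68.072934)≈-98.747517; next y=-1/5·42.782091+3/4·(-98.747517)≈-82.617056

0 3 6.000 0.000
1 3 -3.750 4.500
2 3 14.550 -3.713
3 -3 -30.613 11.655
4 -3 50.299 -25.291
5 -3 -98.748 42.782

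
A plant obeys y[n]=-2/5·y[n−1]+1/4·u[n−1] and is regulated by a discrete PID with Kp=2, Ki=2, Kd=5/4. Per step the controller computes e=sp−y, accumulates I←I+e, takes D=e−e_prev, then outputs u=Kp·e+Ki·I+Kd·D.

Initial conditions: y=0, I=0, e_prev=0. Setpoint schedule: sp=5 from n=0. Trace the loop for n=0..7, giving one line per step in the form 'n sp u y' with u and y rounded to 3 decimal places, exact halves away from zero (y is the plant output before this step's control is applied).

0 5 26.250 0.000
1 5 -4.453 6.563
2 5 54.704 -3.738
3 5 -39.971 15.171
4 5 127.295 -16.061
5 5 -154.748 38.248
6 5 330.873 -53.986
7 5 -497.517 104.313

(exact arithmetic carried between steps; '≈' marks a value shown rounded to 6 d.p. or computed from one; I and e_prev carry over from the previous line; the table rounds u and y to 3 d.p., halves away from zero)
n=0: y=0, sp=5, e=sp−y=5; I=5, D=e−e_prev=5; u=2·5+2·5+5/4·5=26.25; next y=-2/5·0+1/4·26.25=6.5625
n=1: y=6.5625, sp=5, e=sp−y=-1.5625; I=3.4375, D=e−e_prev=-6.5625; u=2·(-1.5625)+2·3.4375+5/4·(-6.5625)=-4.453125; next y=-2/5·6.5625+1/4·(-4.453125)≈-3.738281
n=2: y≈-3.738281, sp=5, e=sp−y≈8.738281; I≈12.175781, D=e−e_prev≈10.300781; u=2·8.738281+2·12.175781+5/4·10.300781≈54.704102; next y=-2/5·(-3.738281)+1/4·54.704102≈15.171338
n=3: y≈15.171338, sp=5, e=sp−y≈-10.171338; I≈2.004443, D=e−e_prev≈-18.909619; u=2·(-10.171338)+2·2.004443+5/4·(-18.909619)≈-39.970813; next y=-2/5·15.171338+1/4·(-39.970813)≈-16.061238
n=4: y≈-16.061238, sp=5, e=sp−y≈21.061238; I≈23.065682, D=e−e_prev≈31.232576; u=2·21.061238+2·23.065682+5/4·31.232576≈127.294561; next y=-2/5·(-16.061238)+1/4·127.294561≈38.248136
n=5: y≈38.248136, sp=5, e=sp−y≈-33.248136; I≈-10.182454, D=e−e_prev≈-54.309374; u=2·(-33.248136)+2·(-10.182454)+5/4·(-54.309374)≈-154.747896; next y=-2/5·38.248136+1/4·(-154.747896)≈-53.986228
n=6: y≈-53.986228, sp=5, e=sp−y≈58.986228; I≈48.803774, D=e−e_prev≈92.234364; u=2·58.986228+2·48.803774+5/4·92.234364≈330.872960; next y=-2/5·(-53.986228)+1/4·330.872960≈104.312731
n=7: y≈104.312731, sp=5, e=sp−y≈-99.312731; I≈-50.508957, D=e−e_prev≈-158.298960; u=2·(-99.312731)+2·(-50.508957)+5/4·(-158.298960)≈-497.517076; next y=-2/5·104.312731+1/4·(-497.517076)≈-166.104361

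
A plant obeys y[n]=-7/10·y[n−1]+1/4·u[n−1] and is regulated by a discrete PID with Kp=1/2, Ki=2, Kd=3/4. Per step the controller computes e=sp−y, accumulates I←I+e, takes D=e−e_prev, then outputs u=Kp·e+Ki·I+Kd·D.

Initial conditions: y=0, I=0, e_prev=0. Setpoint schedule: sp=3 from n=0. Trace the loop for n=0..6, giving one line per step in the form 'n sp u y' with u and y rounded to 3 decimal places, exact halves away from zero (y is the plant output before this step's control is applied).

0 3 9.750 0.000
1 3 5.578 2.438
2 3 17.466 -0.312
3 3 6.114 4.585
4 3 26.980 -1.681
5 3 0.435 7.922
6 3 41.207 -5.436

(exact arithmetic carried between steps; '≈' marks a value shown rounded to 6 d.p. or computed from one; I and e_prev carry over from the previous line; the table rounds u and y to 3 d.p., halves away from zero)
n=0: y=0, sp=3, e=sp−y=3; I=3, D=e−e_prev=3; u=1/2·3+2·3+3/4·3=9.75; next y=-7/10·0+1/4·9.75=2.4375
n=1: y=2.4375, sp=3, e=sp−y=0.5625; I=3.5625, D=e−e_prev=-2.4375; u=1/2·0.5625+2·3.5625+3/4·(-2.4375)=5.578125; next y=-7/10·2.4375+1/4·5.578125≈-0.311719
n=2: y≈-0.311719, sp=3, e=sp−y≈3.311719; I≈6.874219, D=e−e_prev≈2.749219; u=1/2·3.311719+2·6.874219+3/4·2.749219≈17.466211; next y=-7/10·(-0.311719)+1/4·17.466211≈4.584756
n=3: y≈4.584756, sp=3, e=sp−y≈-1.584756; I≈5.289463, D=e−e_prev≈-4.896475; u=1/2·(-1.584756)+2·5.289463+3/4·(-4.896475)≈6.114192; next y=-7/10·4.584756+1/4·6.114192≈-1.680781
n=4: y≈-1.680781, sp=3, e=sp−y≈4.680781; I≈9.970244, D=e−e_prev≈6.265537; u=1/2·4.680781+2·9.970244+3/4·6.265537≈26.980031; next y=-7/10·(-1.680781)+1/4·26.980031≈7.921555
n=5: y≈7.921555, sp=3, e=sp−y≈-4.921555; I≈5.048689, D=e−e_prev≈-9.602336; u=1/2·(-4.921555)+2·5.048689+3/4·(-9.602336)≈0.434850; next y=-7/10·7.921555+1/4·0.434850≈-5.436376
n=6: y≈-5.436376, sp=3, e=sp−y≈8.436376; I≈13.485065, D=e−e_prev≈13.357930; u=1/2·8.436376+2·13.485065+3/4·13.357930≈41.206766; next y=-7/10·(-5.436376)+1/4·41.206766≈14.107155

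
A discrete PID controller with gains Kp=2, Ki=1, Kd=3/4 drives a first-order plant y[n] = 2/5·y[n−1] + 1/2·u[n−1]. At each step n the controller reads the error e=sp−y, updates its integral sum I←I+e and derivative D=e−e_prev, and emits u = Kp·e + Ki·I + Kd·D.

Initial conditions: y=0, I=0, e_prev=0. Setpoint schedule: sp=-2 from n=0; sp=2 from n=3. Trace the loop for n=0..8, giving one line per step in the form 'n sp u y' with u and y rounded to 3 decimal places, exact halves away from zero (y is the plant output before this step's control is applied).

(exact arithmetic carried between steps; '≈' marks a value shown rounded to 6 d.p. or computed from one; I and e_prev carry over from the previous line; the table rounds u and y to 3 d.p., halves away from zero)
n=0: y=0, sp=-2, e=sp−y=-2; I=-2, D=e−e_prev=-2; u=2·(-2)+1·(-2)+3/4·(-2)=-7.5; next y=2/5·0+1/2·(-7.5)=-3.75
n=1: y=-3.75, sp=-2, e=sp−y=1.75; I=-0.25, D=e−e_prev=3.75; u=2·1.75+1·(-0.25)+3/4·3.75=6.0625; next y=2/5·(-3.75)+1/2·6.0625=1.53125
n=2: y=1.53125, sp=-2, e=sp−y=-3.53125; I=-3.78125, D=e−e_prev=-5.28125; u=2·(-3.53125)+1·(-3.78125)+3/4·(-5.28125)≈-14.804688; next y=2/5·1.53125+1/2·(-14.804688)≈-6.789844
n=3: y≈-6.789844, sp=2, e=sp−y≈8.789844; I≈5.008594, D=e−e_prev≈12.321094; u=2·8.789844+1·5.008594+3/4·12.321094≈31.829102; next y=2/5·(-6.789844)+1/2·31.829102≈13.198613
n=4: y≈13.198613, sp=2, e=sp−y≈-11.198613; I≈-6.190020, D=e−e_prev≈-19.988457; u=2·(-11.198613)+1·(-6.190020)+3/4·(-19.988457)≈-43.578589; next y=2/5·13.198613+1/2·(-43.578589)≈-16.509849
n=5: y≈-16.509849, sp=2, e=sp−y≈18.509849; I≈12.319830, D=e−e_prev≈29.708462; u=2·18.509849+1·12.319830+3/4·29.708462≈71.620875; next y=2/5·(-16.509849)+1/2·71.620875≈29.206498
n=6: y≈29.206498, sp=2, e=sp−y≈-27.206498; I≈-14.886668, D=e−e_prev≈-45.716347; u=2·(-27.206498)+1·(-14.886668)+3/4·(-45.716347)≈-103.586924; next y=2/5·29.206498+1/2·(-103.586924)≈-40.110863
n=7: y≈-40.110863, sp=2, e=sp−y≈42.110863; I≈27.224195, D=e−e_prev≈69.317360; u=2·42.110863+1·27.224195+3/4·69.317360≈163.433940; next y=2/5·(-40.110863)+1/2·163.433940≈65.672625
n=8: y≈65.672625, sp=2, e=sp−y≈-63.672625; I≈-36.448430, D=e−e_prev≈-105.783488; u=2·(-63.672625)+1·(-36.448430)+3/4·(-105.783488)≈-243.131296; next y=2/5·65.672625+1/2·(-243.131296)≈-95.296598

0 -2 -7.500 0.000
1 -2 6.063 -3.750
2 -2 -14.805 1.531
3 2 31.829 -6.790
4 2 -43.579 13.199
5 2 71.621 -16.510
6 2 -103.587 29.206
7 2 163.434 -40.111
8 2 -243.131 65.673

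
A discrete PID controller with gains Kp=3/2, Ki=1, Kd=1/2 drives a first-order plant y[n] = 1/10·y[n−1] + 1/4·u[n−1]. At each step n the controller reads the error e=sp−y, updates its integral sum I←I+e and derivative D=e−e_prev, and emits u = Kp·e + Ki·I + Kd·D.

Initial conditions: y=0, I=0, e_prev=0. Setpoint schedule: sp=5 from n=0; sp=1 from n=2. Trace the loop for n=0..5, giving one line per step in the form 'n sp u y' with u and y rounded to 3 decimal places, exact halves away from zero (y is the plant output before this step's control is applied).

(exact arithmetic carried between steps; '≈' marks a value shown rounded to 6 d.p. or computed from one; I and e_prev carry over from the previous line; the table rounds u and y to 3 d.p., halves away from zero)
n=0: y=0, sp=5, e=sp−y=5; I=5, D=e−e_prev=5; u=3/2·5+1·5+1/2·5=15; next y=1/10·0+1/4·15=3.75
n=1: y=3.75, sp=5, e=sp−y=1.25; I=6.25, D=e−e_prev=-3.75; u=3/2·1.25+1·6.25+1/2·(-3.75)=6.25; next y=1/10·3.75+1/4·6.25=1.9375
n=2: y=1.9375, sp=1, e=sp−y=-0.9375; I=5.3125, D=e−e_prev=-2.1875; u=3/2·(-0.9375)+1·5.3125+1/2·(-2.1875)=2.8125; next y=1/10·1.9375+1/4·2.8125=0.896875
n=3: y=0.896875, sp=1, e=sp−y=0.103125; I=5.415625, D=e−e_prev=1.040625; u=3/2·0.103125+1·5.415625+1/2·1.040625=6.090625; next y=1/10·0.896875+1/4·6.090625≈1.612344
n=4: y≈1.612344, sp=1, e=sp−y≈-0.612344; I≈4.803281, D=e−e_prev≈-0.715469; u=3/2·(-0.612344)+1·4.803281+1/2·(-0.715469)≈3.527031; next y=1/10·1.612344+1/4·3.527031≈1.042992
n=5: y≈1.042992, sp=1, e=sp−y≈-0.042992; I≈4.760289, D=e−e_prev≈0.569352; u=3/2·(-0.042992)+1·4.760289+1/2·0.569352≈4.980477; next y=1/10·1.042992+1/4·4.980477≈1.349418

0 5 15.000 0.000
1 5 6.250 3.750
2 1 2.813 1.938
3 1 6.091 0.897
4 1 3.527 1.612
5 1 4.980 1.043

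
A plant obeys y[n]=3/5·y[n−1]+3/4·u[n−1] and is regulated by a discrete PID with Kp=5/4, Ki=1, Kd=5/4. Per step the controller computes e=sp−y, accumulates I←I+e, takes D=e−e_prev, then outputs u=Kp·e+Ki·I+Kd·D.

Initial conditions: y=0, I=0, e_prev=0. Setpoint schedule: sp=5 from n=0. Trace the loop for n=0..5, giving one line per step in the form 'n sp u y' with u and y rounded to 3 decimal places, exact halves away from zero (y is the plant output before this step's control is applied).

0 5 17.500 0.000
1 5 -29.688 13.125
2 5 74.898 -14.391
3 5 -156.861 47.539
4 5 356.327 -89.122
5 5 -780.507 213.772

(exact arithmetic carried between steps; '≈' marks a value shown rounded to 6 d.p. or computed from one; I and e_prev carry over from the previous line; the table rounds u and y to 3 d.p., halves away from zero)
n=0: y=0, sp=5, e=sp−y=5; I=5, D=e−e_prev=5; u=5/4·5+1·5+5/4·5=17.5; next y=3/5·0+3/4·17.5=13.125
n=1: y=13.125, sp=5, e=sp−y=-8.125; I=-3.125, D=e−e_prev=-13.125; u=5/4·(-8.125)+1·(-3.125)+5/4·(-13.125)=-29.6875; next y=3/5·13.125+3/4·(-29.6875)=-14.390625
n=2: y=-14.390625, sp=5, e=sp−y=19.390625; I=16.265625, D=e−e_prev=27.515625; u=5/4·19.390625+1·16.265625+5/4·27.515625≈74.898438; next y=3/5·(-14.390625)+3/4·74.898438≈47.539453
n=3: y≈47.539453, sp=5, e=sp−y≈-42.539453; I≈-26.273828, D=e−e_prev≈-61.930078; u=5/4·(-42.539453)+1·(-26.273828)+5/4·(-61.930078)≈-156.860742; next y=3/5·47.539453+3/4·(-156.860742)≈-89.121885
n=4: y≈-89.121885, sp=5, e=sp−y≈94.121885; I≈67.848057, D=e−e_prev≈136.661338; u=5/4·94.121885+1·67.848057+5/4·136.661338≈356.327085; next y=3/5·(-89.121885)+3/4·356.327085≈213.772183
n=5: y≈213.772183, sp=5, e=sp−y≈-208.772183; I≈-140.924126, D=e−e_prev≈-302.894068; u=5/4·(-208.772183)+1·(-140.924126)+5/4·(-302.894068)≈-780.506939; next y=3/5·213.772183+3/4·(-780.506939)≈-457.116895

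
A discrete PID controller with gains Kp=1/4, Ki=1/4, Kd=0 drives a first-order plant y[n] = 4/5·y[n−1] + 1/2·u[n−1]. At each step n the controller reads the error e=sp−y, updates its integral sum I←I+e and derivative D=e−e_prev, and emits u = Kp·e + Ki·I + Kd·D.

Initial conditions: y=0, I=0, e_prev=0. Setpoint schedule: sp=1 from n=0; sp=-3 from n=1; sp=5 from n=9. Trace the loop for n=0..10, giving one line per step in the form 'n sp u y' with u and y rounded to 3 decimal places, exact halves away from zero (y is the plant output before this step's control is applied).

(exact arithmetic carried between steps; '≈' marks a value shown rounded to 6 d.p. or computed from one; I and e_prev carry over from the previous line; the table rounds u and y to 3 d.p., halves away from zero)
n=0: y=0, sp=1, e=sp−y=1; I=1, D=e−e_prev=1; u=1/4·1+1/4·1+0·1=0.5; next y=4/5·0+1/2·0.5=0.25
n=1: y=0.25, sp=-3, e=sp−y=-3.25; I=-2.25, D=e−e_prev=-4.25; u=1/4·(-3.25)+1/4·(-2.25)+0·(-4.25)=-1.375; next y=4/5·0.25+1/2·(-1.375)=-0.4875
n=2: y=-0.4875, sp=-3, e=sp−y=-2.5125; I=-4.7625, D=e−e_prev=0.7375; u=1/4·(-2.5125)+1/4·(-4.7625)+0·0.7375=-1.81875; next y=4/5·(-0.4875)+1/2·(-1.81875)=-1.299375
n=3: y=-1.299375, sp=-3, e=sp−y=-1.700625; I=-6.463125, D=e−e_prev=0.811875; u=1/4·(-1.700625)+1/4·(-6.463125)+0·0.811875≈-2.040938; next y=4/5·(-1.299375)+1/2·(-2.040938)≈-2.059969
n=4: y≈-2.059969, sp=-3, e=sp−y≈-0.940031; I≈-7.403156, D=e−e_prev≈0.760594; u=1/4·(-0.940031)+1/4·(-7.403156)+0·0.760594≈-2.085797; next y=4/5·(-2.059969)+1/2·(-2.085797)≈-2.690873
n=5: y≈-2.690873, sp=-3, e=sp−y≈-0.309127; I≈-7.712283, D=e−e_prev≈0.630905; u=1/4·(-0.309127)+1/4·(-7.712283)+0·0.630905≈-2.005352; next y=4/5·(-2.690873)+1/2·(-2.005352)≈-3.155375
n=6: y≈-3.155375, sp=-3, e=sp−y≈0.155375; I≈-7.556908, D=e−e_prev≈0.464501; u=1/4·0.155375+1/4·(-7.556908)+0·0.464501≈-1.850383; next y=4/5·(-3.155375)+1/2·(-1.850383)≈-3.449492
n=7: y≈-3.449492, sp=-3, e=sp−y≈0.449492; I≈-7.107416, D=e−e_prev≈0.294117; u=1/4·0.449492+1/4·(-7.107416)+0·0.294117≈-1.664481; next y=4/5·(-3.449492)+1/2·(-1.664481)≈-3.591834
n=8: y≈-3.591834, sp=-3, e=sp−y≈0.591834; I≈-6.515582, D=e−e_prev≈0.142342; u=1/4·0.591834+1/4·(-6.515582)+0·0.142342≈-1.480937; next y=4/5·(-3.591834)+1/2·(-1.480937)≈-3.613936
n=9: y≈-3.613936, sp=5, e=sp−y≈8.613936; I≈2.098353, D=e−e_prev≈8.022102; u=1/4·8.613936+1/4·2.098353+0·8.022102≈2.678072; next y=4/5·(-3.613936)+1/2·2.678072≈-1.552112
n=10: y≈-1.552112, sp=5, e=sp−y≈6.552112; I≈8.650466, D=e−e_prev≈-2.061823; u=1/4·6.552112+1/4·8.650466+0·(-2.061823)≈3.800645; next y=4/5·(-1.552112)+1/2·3.800645≈0.658632

0 1 0.500 0.000
1 -3 -1.375 0.250
2 -3 -1.819 -0.488
3 -3 -2.041 -1.299
4 -3 -2.086 -2.060
5 -3 -2.005 -2.691
6 -3 -1.850 -3.155
7 -3 -1.664 -3.449
8 -3 -1.481 -3.592
9 5 2.678 -3.614
10 5 3.801 -1.552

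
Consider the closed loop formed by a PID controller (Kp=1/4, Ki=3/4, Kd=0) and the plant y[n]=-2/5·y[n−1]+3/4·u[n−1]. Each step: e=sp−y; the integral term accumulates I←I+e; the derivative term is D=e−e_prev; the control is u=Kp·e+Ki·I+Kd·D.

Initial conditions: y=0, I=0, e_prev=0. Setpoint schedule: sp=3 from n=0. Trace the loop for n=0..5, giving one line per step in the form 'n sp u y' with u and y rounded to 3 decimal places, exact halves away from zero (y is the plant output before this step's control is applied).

0 3 3.000 0.000
1 3 3.000 2.250
2 3 4.463 1.350
3 3 4.243 2.807
4 3 5.135 2.060
5 3 4.873 3.028

(exact arithmetic carried between steps; '≈' marks a value shown rounded to 6 d.p. or computed from one; I and e_prev carry over from the previous line; the table rounds u and y to 3 d.p., halves away from zero)
n=0: y=0, sp=3, e=sp−y=3; I=3, D=e−e_prev=3; u=1/4·3+3/4·3+0·3=3; next y=-2/5·0+3/4·3=2.25
n=1: y=2.25, sp=3, e=sp−y=0.75; I=3.75, D=e−e_prev=-2.25; u=1/4·0.75+3/4·3.75+0·(-2.25)=3; next y=-2/5·2.25+3/4·3=1.35
n=2: y=1.35, sp=3, e=sp−y=1.65; I=5.4, D=e−e_prev=0.9; u=1/4·1.65+3/4·5.4+0·0.9=4.4625; next y=-2/5·1.35+3/4·4.4625=2.806875
n=3: y=2.806875, sp=3, e=sp−y=0.193125; I=5.593125, D=e−e_prev=-1.456875; u=1/4·0.193125+3/4·5.593125+0·(-1.456875)=4.243125; next y=-2/5·2.806875+3/4·4.243125≈2.059594
n=4: y≈2.059594, sp=3, e=sp−y≈0.940406; I≈6.533531, D=e−e_prev≈0.747281; u=1/4·0.940406+3/4·6.533531+0·0.747281≈5.13525; next y=-2/5·2.059594+3/4·5.13525≈3.0276
n=5: y=3.0276, sp=3, e=sp−y=-0.0276; I≈6.505931, D=e−e_prev≈-0.968006; u=1/4·(-0.0276)+3/4·6.505931+0·(-0.968006)≈4.872548; next y=-2/5·3.0276+3/4·4.872548≈2.443371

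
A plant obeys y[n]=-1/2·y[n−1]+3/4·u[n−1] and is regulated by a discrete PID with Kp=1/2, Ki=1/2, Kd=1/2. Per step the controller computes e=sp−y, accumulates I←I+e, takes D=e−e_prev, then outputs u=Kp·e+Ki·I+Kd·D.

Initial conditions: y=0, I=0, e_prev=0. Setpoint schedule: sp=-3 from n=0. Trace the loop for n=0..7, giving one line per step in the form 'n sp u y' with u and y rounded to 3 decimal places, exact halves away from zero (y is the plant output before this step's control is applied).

(exact arithmetic carried between steps; '≈' marks a value shown rounded to 6 d.p. or computed from one; I and e_prev carry over from the previous line; the table rounds u and y to 3 d.p., halves away from zero)
n=0: y=0, sp=-3, e=sp−y=-3; I=-3, D=e−e_prev=-3; u=1/2·(-3)+1/2·(-3)+1/2·(-3)=-4.5; next y=-1/2·0+3/4·(-4.5)=-3.375
n=1: y=-3.375, sp=-3, e=sp−y=0.375; I=-2.625, D=e−e_prev=3.375; u=1/2·0.375+1/2·(-2.625)+1/2·3.375=0.5625; next y=-1/2·(-3.375)+3/4·0.5625=2.109375
n=2: y=2.109375, sp=-3, e=sp−y=-5.109375; I=-7.734375, D=e−e_prev=-5.484375; u=1/2·(-5.109375)+1/2·(-7.734375)+1/2·(-5.484375)≈-9.164063; next y=-1/2·2.109375+3/4·(-9.164063)≈-7.927734
n=3: y≈-7.927734, sp=-3, e=sp−y≈4.927734; I≈-2.806641, D=e−e_prev≈10.037109; u=1/2·4.927734+1/2·(-2.806641)+1/2·10.037109≈6.079102; next y=-1/2·(-7.927734)+3/4·6.079102≈8.523193
n=4: y≈8.523193, sp=-3, e=sp−y≈-11.523193; I≈-14.329834, D=e−e_prev≈-16.450928; u=1/2·(-11.523193)+1/2·(-14.329834)+1/2·(-16.450928)≈-21.151978; next y=-1/2·8.523193+3/4·(-21.151978)≈-20.125580
n=5: y≈-20.125580, sp=-3, e=sp−y≈17.125580; I≈2.795746, D=e−e_prev≈28.648773; u=1/2·17.125580+1/2·2.795746+1/2·28.648773≈24.285049; next y=-1/2·(-20.125580)+3/4·24.285049≈28.276577
n=6: y≈28.276577, sp=-3, e=sp−y≈-31.276577; I≈-28.480831, D=e−e_prev≈-48.402157; u=1/2·(-31.276577)+1/2·(-28.480831)+1/2·(-48.402157)≈-54.079782; next y=-1/2·28.276577+3/4·(-54.079782)≈-54.698125
n=7: y≈-54.698125, sp=-3, e=sp−y≈51.698125; I≈23.217294, D=e−e_prev≈82.974702; u=1/2·51.698125+1/2·23.217294+1/2·82.974702≈78.945061; next y=-1/2·(-54.698125)+3/4·78.945061≈86.557858

0 -3 -4.500 0.000
1 -3 0.563 -3.375
2 -3 -9.164 2.109
3 -3 6.079 -7.928
4 -3 -21.152 8.523
5 -3 24.285 -20.126
6 -3 -54.080 28.277
7 -3 78.945 -54.698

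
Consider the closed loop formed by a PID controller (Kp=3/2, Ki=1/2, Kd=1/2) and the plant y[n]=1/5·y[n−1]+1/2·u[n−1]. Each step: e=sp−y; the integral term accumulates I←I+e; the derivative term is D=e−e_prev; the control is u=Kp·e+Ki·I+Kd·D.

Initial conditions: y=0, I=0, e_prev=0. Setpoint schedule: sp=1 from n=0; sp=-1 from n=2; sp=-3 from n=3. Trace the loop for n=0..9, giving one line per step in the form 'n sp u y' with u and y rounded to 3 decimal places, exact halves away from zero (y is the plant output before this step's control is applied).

(exact arithmetic carried between steps; '≈' marks a value shown rounded to 6 d.p. or computed from one; I and e_prev carry over from the previous line; the table rounds u and y to 3 d.p., halves away from zero)
n=0: y=0, sp=1, e=sp−y=1; I=1, D=e−e_prev=1; u=3/2·1+1/2·1+1/2·1=2.5; next y=1/5·0+1/2·2.5=1.25
n=1: y=1.25, sp=1, e=sp−y=-0.25; I=0.75, D=e−e_prev=-1.25; u=3/2·(-0.25)+1/2·0.75+1/2·(-1.25)=-0.625; next y=1/5·1.25+1/2·(-0.625)=-0.0625
n=2: y=-0.0625, sp=-1, e=sp−y=-0.9375; I=-0.1875, D=e−e_prev=-0.6875; u=3/2·(-0.9375)+1/2·(-0.1875)+1/2·(-0.6875)=-1.84375; next y=1/5·(-0.0625)+1/2·(-1.84375)=-0.934375
n=3: y=-0.934375, sp=-3, e=sp−y=-2.065625; I=-2.253125, D=e−e_prev=-1.128125; u=3/2·(-2.065625)+1/2·(-2.253125)+1/2·(-1.128125)≈-4.789063; next y=1/5·(-0.934375)+1/2·(-4.789063)≈-2.581406
n=4: y≈-2.581406, sp=-3, e=sp−y≈-0.418594; I≈-2.671719, D=e−e_prev≈1.647031; u=3/2·(-0.418594)+1/2·(-2.671719)+1/2·1.647031≈-1.140234; next y=1/5·(-2.581406)+1/2·(-1.140234)≈-1.086398
n=5: y≈-1.086398, sp=-3, e=sp−y≈-1.913602; I≈-4.585320, D=e−e_prev≈-1.495008; u=3/2·(-1.913602)+1/2·(-4.585320)+1/2·(-1.495008)≈-5.910566; next y=1/5·(-1.086398)+1/2·(-5.910566)≈-3.172563
n=6: y≈-3.172563, sp=-3, e=sp−y≈0.172563; I≈-4.412757, D=e−e_prev≈2.086164; u=3/2·0.172563+1/2·(-4.412757)+1/2·2.086164≈-0.904452; next y=1/5·(-3.172563)+1/2·(-0.904452)≈-1.086739
n=7: y≈-1.086739, sp=-3, e=sp−y≈-1.913261; I≈-6.326019, D=e−e_prev≈-2.085824; u=3/2·(-1.913261)+1/2·(-6.326019)+1/2·(-2.085824)≈-7.075814; next y=1/5·(-1.086739)+1/2·(-7.075814)≈-3.755254
n=8: y≈-3.755254, sp=-3, e=sp−y≈0.755254; I≈-5.570764, D=e−e_prev≈2.668516; u=3/2·0.755254+1/2·(-5.570764)+1/2·2.668516≈-0.318242; next y=1/5·(-3.755254)+1/2·(-0.318242)≈-0.910172
n=9: y≈-0.910172, sp=-3, e=sp−y≈-2.089828; I≈-7.660592, D=e−e_prev≈-2.845082; u=3/2·(-2.089828)+1/2·(-7.660592)+1/2·(-2.845082)≈-8.387579; next y=1/5·(-0.910172)+1/2·(-8.387579)≈-4.375824

0 1 2.500 0.000
1 1 -0.625 1.250
2 -1 -1.844 -0.063
3 -3 -4.789 -0.934
4 -3 -1.140 -2.581
5 -3 -5.911 -1.086
6 -3 -0.904 -3.173
7 -3 -7.076 -1.087
8 -3 -0.318 -3.755
9 -3 -8.388 -0.910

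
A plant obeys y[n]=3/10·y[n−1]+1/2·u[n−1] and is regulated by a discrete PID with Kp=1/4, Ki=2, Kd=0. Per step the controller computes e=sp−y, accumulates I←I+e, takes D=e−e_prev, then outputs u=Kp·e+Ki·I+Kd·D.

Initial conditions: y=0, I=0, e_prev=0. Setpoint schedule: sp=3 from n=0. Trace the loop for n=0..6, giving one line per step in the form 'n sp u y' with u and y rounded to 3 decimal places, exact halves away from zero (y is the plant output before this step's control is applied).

(exact arithmetic carried between steps; '≈' marks a value shown rounded to 6 d.p. or computed from one; I and e_prev carry over from the previous line; the table rounds u and y to 3 d.p., halves away from zero)
n=0: y=0, sp=3, e=sp−y=3; I=3, D=e−e_prev=3; u=1/4·3+2·3+0·3=6.75; next y=3/10·0+1/2·6.75=3.375
n=1: y=3.375, sp=3, e=sp−y=-0.375; I=2.625, D=e−e_prev=-3.375; u=1/4·(-0.375)+2·2.625+0·(-3.375)=5.15625; next y=3/10·3.375+1/2·5.15625=3.590625
n=2: y=3.590625, sp=3, e=sp−y=-0.590625; I=2.034375, D=e−e_prev=-0.215625; u=1/4·(-0.590625)+2·2.034375+0·(-0.215625)≈3.921094; next y=3/10·3.590625+1/2·3.921094≈3.037734
n=3: y≈3.037734, sp=3, e=sp−y≈-0.037734; I≈1.996641, D=e−e_prev≈0.552891; u=1/4·(-0.037734)+2·1.996641+0·0.552891≈3.983848; next y=3/10·3.037734+1/2·3.983848≈2.903244
n=4: y≈2.903244, sp=3, e=sp−y≈0.096756; I≈2.093396, D=e−e_prev≈0.134490; u=1/4·0.096756+2·2.093396+0·0.134490≈4.210982; next y=3/10·2.903244+1/2·4.210982≈2.976464
n=5: y≈2.976464, sp=3, e=sp−y≈0.023536; I≈2.116932, D=e−e_prev≈-0.073220; u=1/4·0.023536+2·2.116932+0·(-0.073220)≈4.239748; next y=3/10·2.976464+1/2·4.239748≈3.012814
n=6: y≈3.012814, sp=3, e=sp−y≈-0.012814; I≈2.104119, D=e−e_prev≈-0.036349; u=1/4·(-0.012814)+2·2.104119+0·(-0.036349)≈4.205034; next y=3/10·3.012814+1/2·4.205034≈3.006361

0 3 6.750 0.000
1 3 5.156 3.375
2 3 3.921 3.591
3 3 3.984 3.038
4 3 4.211 2.903
5 3 4.240 2.976
6 3 4.205 3.013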